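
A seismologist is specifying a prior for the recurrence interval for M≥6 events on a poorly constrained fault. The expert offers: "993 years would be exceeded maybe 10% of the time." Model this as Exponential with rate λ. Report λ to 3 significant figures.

P(T > 993.0) = e^(−λ·993.0) = 0.1, so λ = −ln(0.1)/993.0 = 0.00232.

λ ≈ 0.00232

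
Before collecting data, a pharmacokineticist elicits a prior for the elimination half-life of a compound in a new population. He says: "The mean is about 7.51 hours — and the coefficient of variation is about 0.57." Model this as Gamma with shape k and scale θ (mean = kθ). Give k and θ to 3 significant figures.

k ≈ 3.08, θ ≈ 2.44

For Gamma(k, scale θ): mean = kθ, variance = kθ², so CV = 1/√k.
CV = 0.57, hence k = 1/CV² = 3.08.
Then θ = mean/k = 7.51/3.08 = 2.44.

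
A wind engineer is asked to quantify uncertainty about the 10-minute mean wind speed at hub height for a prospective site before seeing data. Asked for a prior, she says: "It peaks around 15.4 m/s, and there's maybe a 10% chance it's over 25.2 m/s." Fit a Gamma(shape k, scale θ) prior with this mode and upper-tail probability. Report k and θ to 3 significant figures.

k ≈ 8.77, θ ≈ 1.98

Gamma(k,θ) with k>1 has mode (k−1)θ, so θ = 15.4/(k−1).
Need P(X < 25.2) = 0.9 with θ tied to k this way. Start at k = 2, θ = 15.4: P(X<25.2) ≈ 0.487.
Too low — raise k to concentrate. Iterating converges to k ≈ 8.77.
Then θ = 15.4/(8.77−1) ≈ 1.98.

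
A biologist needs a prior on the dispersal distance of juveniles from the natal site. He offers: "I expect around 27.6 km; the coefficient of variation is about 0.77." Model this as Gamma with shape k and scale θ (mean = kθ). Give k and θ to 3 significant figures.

k ≈ 1.69, θ ≈ 16.4

For Gamma(k, scale θ): mean = kθ, variance = kθ², so CV = 1/√k.
CV = 0.77, hence k = 1/CV² = 1.69.
Then θ = mean/k = 27.6/1.69 = 16.4.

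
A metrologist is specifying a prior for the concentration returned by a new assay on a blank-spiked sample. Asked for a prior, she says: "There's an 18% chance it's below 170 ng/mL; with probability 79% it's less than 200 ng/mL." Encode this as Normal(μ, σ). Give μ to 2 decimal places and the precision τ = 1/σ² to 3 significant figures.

μ = 185.95, τ = 0.00329

The p-quantile of Normal(μ,σ) is μ + z_p·σ, with z_{0.18} = -0.9154 and z_{0.79} = 0.8064.
Eliminate σ: μ = (z₂·x₁ − z₁·x₂)/(z₂ − z₁) = (0.8064·170 − (-0.9154)·200)/1.722 = 185.95.
Then σ = (x₂ − x₁)/(z₂ − z₁) = (200 − 170)/1.722 = 17.42.
Precision τ = 1/σ² = 1/17.42² = 0.00329.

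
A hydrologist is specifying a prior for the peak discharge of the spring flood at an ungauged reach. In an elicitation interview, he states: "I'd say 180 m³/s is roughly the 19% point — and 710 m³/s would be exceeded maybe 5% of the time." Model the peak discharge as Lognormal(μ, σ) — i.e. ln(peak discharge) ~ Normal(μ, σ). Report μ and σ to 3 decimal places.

μ ≈ 5.671, σ ≈ 0.544

If T ~ Lognormal(μ,σ) then ln T ~ Normal(μ,σ), so the p-quantile of ln T is μ + z_p·σ.
ln(180) = 5.193 and ln(710) = 6.565; z_{0.19} = -0.8779, z_{0.95} = 1.645.
σ = (6.565 − 5.193)/(1.645 − (-0.8779)) = 0.544.
μ = 5.193 − (-0.8779)·0.544 = 5.671.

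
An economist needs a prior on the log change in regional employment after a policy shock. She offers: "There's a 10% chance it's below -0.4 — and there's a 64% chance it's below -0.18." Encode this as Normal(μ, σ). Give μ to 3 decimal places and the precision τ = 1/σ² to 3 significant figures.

μ = -0.228, τ = 55.6

The p-quantile of Normal(μ,σ) is μ + z_p·σ, with z_{0.1} = -1.282 and z_{0.64} = 0.3585.
Eliminate σ: μ = (z₂·x₁ − z₁·x₂)/(z₂ − z₁) = (0.3585·-0.4 − (-1.282)·-0.18)/1.64 = -0.228.
Then σ = (x₂ − x₁)/(z₂ − z₁) = (-0.18 − -0.4)/1.64 = 0.134.
Precision τ = 1/σ² = 1/0.1341² = 55.6.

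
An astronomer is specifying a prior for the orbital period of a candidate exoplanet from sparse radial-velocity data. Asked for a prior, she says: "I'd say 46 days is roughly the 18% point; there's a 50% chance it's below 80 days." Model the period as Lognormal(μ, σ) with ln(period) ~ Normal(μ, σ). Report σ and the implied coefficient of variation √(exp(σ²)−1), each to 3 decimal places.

σ ≈ 0.605, CV ≈ 0.664

If T ~ Lognormal(μ,σ) then ln T ~ Normal(μ,σ), so the p-quantile of ln T is μ + z_p·σ.
ln(46) = 3.829 and ln(80) = 4.382; z_{0.18} = -0.9154, z_{0.5} = 0.
σ = (4.382 − 3.829)/(0 − (-0.9154)) = 0.605.
μ = 3.829 − (-0.9154)·0.605 = 4.382.
CV = √(exp(σ²)−1) = √(exp(0.3655)−1) = 0.664.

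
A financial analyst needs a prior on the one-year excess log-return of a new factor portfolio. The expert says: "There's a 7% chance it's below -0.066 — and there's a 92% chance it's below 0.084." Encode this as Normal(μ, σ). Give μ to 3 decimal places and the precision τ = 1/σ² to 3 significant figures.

For Normal(μ,σ), the p-quantile is μ + z_p·σ. Here z_{0.07} = -1.476, z_{0.92} = 1.405.
So -0.066 = μ − 1.476σ and 0.084 = μ + 1.405σ.
Subtracting: σ = (0.084 − -0.066)/(1.405 − (-1.476)) = 0.052.
Then μ = -0.066 − (-1.476)·0.052 = 0.011.
Precision τ = 1/σ² = 1/0.05207² = 369.

μ = 0.011, τ = 369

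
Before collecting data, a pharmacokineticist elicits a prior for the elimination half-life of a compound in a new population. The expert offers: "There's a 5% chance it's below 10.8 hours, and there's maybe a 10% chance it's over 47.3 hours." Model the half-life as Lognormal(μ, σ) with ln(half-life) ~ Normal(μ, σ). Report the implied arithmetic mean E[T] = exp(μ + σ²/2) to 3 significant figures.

If T ~ Lognormal(μ,σ) then ln T ~ Normal(μ,σ), so the p-quantile of ln T is μ + z_p·σ.
ln(10.8) = 2.38 and ln(47.3) = 3.857; z_{0.05} = -1.645, z_{0.9} = 1.282.
σ = (3.857 − 2.38)/(1.282 − (-1.645)) = 0.505.
μ = 2.38 − (-1.645)·0.505 = 3.210.
E[T] = exp(μ + σ²/2) = exp(3.210 + 0.1274) = 28.1 hours.

E[T] ≈ 28.1 hours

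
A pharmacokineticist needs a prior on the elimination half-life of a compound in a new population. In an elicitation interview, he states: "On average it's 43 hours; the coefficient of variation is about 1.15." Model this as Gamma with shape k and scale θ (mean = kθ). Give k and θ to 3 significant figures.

For Gamma(k, scale θ): mean = kθ, variance = kθ², so CV = 1/√k.
CV = 1.15, hence k = 1/CV² = 0.756.
Then θ = mean/k = 43/0.756 = 56.9.

k ≈ 0.756, θ ≈ 56.9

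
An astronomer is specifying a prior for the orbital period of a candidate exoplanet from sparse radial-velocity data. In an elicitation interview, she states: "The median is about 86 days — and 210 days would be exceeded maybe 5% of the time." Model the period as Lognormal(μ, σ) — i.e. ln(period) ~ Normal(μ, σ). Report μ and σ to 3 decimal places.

If T ~ Lognormal(μ,σ) then ln T ~ Normal(μ,σ), so the p-quantile of ln T is μ + z_p·σ.
ln(86) = 4.454 and ln(210) = 5.347; z_{0.5} = 0, z_{0.95} = 1.645.
σ = (5.347 − 4.454)/(1.645 − (0)) = 0.543.
μ = 4.454 − (0)·0.543 = 4.454.

μ ≈ 4.454, σ ≈ 0.543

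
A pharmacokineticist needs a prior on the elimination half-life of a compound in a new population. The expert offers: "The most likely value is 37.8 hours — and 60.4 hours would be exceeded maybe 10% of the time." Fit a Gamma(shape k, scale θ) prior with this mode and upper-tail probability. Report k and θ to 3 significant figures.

k ≈ 9.55, θ ≈ 4.42

Gamma(k,θ) with k>1 has mode (k−1)θ, so θ = 37.8/(k−1).
Need P(X < 60.4) = 0.9 with θ tied to k this way. Start at k = 2, θ = 37.8: P(X<60.4) ≈ 0.474.
Too low — raise k to concentrate. Iterating converges to k ≈ 9.55.
Then θ = 37.8/(9.55−1) ≈ 4.42.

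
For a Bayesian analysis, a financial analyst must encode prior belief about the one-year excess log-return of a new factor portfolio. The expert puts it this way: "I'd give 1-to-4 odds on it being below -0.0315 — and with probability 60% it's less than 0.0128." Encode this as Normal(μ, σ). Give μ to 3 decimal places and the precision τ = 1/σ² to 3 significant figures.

For Normal(μ,σ), the p-quantile is μ + z_p·σ. Here z_{0.2} = -0.8416, z_{0.6} = 0.2533.
So -0.0315 = μ − 0.8416σ and 0.0128 = μ + 0.2533σ.
Subtracting: σ = (0.0128 − -0.0315)/(0.2533 − (-0.8416)) = 0.040.
Then μ = -0.0315 − (-0.8416)·0.040 = 0.003.
Precision τ = 1/σ² = 1/0.04046² = 611.

μ = 0.003, τ = 611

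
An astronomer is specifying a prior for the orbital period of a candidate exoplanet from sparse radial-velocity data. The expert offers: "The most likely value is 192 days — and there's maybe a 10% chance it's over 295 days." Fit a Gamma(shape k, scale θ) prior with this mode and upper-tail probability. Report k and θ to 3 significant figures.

Gamma(k,θ) with k>1 has mode (k−1)θ, so θ = 192/(k−1).
Need P(X < 295) = 0.9 with θ tied to k this way. Start at k = 2, θ = 192: P(X<295) ≈ 0.454.
Too low — raise k to concentrate. Iterating converges to k ≈ 11.1.
Then θ = 192/(11.1−1) ≈ 19.

k ≈ 11.1, θ ≈ 19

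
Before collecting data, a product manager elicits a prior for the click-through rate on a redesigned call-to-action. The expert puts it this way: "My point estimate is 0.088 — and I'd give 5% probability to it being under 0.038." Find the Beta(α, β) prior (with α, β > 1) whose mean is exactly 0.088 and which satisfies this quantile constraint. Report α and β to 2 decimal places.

α ≈ 5.53, β ≈ 57.32

With mean 0.088 fixed, write α = 0.088s, β = 0.912s where s = α+β.
Need P(θ < 0.038) = 0.05 under Beta(0.088s, 0.912s). Normal approximation: (q−m)/√(m(1−m)/s) ≈ z_{0.05} = -1.64, so s ≈ 0.088·0.912·(-1.64)²/(0.038−0.088)² = 86.9.
At s = 86.9: P(θ<0.038) ≈ 0.024. Adjusting to match 0.05 gives s ≈ 62.85.
So α = 0.088·62.85 ≈ 5.53, β = 0.912·62.85 ≈ 57.32.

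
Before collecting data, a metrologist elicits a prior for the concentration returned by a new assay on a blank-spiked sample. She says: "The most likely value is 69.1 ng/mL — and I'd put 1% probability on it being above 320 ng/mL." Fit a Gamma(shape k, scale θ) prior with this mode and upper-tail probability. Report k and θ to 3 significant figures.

Gamma(k,θ) with k>1 has mode (k−1)θ, so θ = 69.1/(k−1).
Need P(X < 320) = 0.99 with θ tied to k this way. Start at k = 2, θ = 69.1: P(X<320) ≈ 0.945.
Too low — raise k to concentrate. Iterating converges to k ≈ 2.71.
Then θ = 69.1/(2.71−1) ≈ 40.5.

k ≈ 2.71, θ ≈ 40.5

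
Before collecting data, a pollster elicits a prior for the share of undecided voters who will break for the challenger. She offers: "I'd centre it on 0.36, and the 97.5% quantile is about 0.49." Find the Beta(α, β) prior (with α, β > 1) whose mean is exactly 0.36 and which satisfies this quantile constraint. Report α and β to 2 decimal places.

α ≈ 19.79, β ≈ 35.19

With mean 0.36 fixed, write α = 0.36s, β = 0.64s where s = α+β.
Need P(θ < 0.49) = 0.975 under Beta(0.36s, 0.64s). Normal approximation: (q−m)/√(m(1−m)/s) ≈ z_{0.975} = 1.96, so s ≈ 0.36·0.64·(1.96)²/(0.49−0.36)² = 52.4.
At s = 52.4: P(θ<0.49) ≈ 0.972. Adjusting to match 0.975 gives s ≈ 54.98.
So α = 0.36·54.98 ≈ 19.79, β = 0.64·54.98 ≈ 35.19.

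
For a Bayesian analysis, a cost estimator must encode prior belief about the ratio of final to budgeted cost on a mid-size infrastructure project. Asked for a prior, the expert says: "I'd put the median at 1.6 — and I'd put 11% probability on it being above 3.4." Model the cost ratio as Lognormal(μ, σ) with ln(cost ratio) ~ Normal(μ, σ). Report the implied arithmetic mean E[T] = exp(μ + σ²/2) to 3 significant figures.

If T ~ Lognormal(μ,σ) then ln T ~ Normal(μ,σ), so the p-quantile of ln T is μ + z_p·σ.
ln(1.6) = 0.47 and ln(3.4) = 1.224; z_{0.5} = 0, z_{0.89} = 1.227.
σ = (1.224 − 0.47)/(1.227 − (0)) = 0.615.
μ = 0.47 − (0)·0.615 = 0.470.
E[T] = exp(μ + σ²/2) = exp(0.470 + 0.1888) = 1.93.

E[T] ≈ 1.93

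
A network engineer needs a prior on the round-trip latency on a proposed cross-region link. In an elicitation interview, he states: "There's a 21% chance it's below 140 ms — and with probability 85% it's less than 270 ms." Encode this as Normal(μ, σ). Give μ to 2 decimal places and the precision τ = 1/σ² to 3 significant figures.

μ = 196.89, τ = 0.000201

The p-quantile of Normal(μ,σ) is μ + z_p·σ, with z_{0.21} = -0.8064 and z_{0.85} = 1.036.
Eliminate σ: μ = (z₂·x₁ − z₁·x₂)/(z₂ − z₁) = (1.036·140 − (-0.8064)·270)/1.843 = 196.89.
Then σ = (x₂ − x₁)/(z₂ − z₁) = (270 − 140)/1.843 = 70.54.
Precision τ = 1/σ² = 1/70.54² = 0.000201.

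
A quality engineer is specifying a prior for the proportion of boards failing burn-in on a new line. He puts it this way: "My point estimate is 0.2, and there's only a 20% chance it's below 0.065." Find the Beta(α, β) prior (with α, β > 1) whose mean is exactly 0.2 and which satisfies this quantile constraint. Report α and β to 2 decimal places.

With mean 0.2 fixed, write α = 0.2s, β = 0.8s where s = α+β.
Need P(θ < 0.065) = 0.2 under Beta(0.2s, 0.8s). Normal approximation: (q−m)/√(m(1−m)/s) ≈ z_{0.2} = -0.842, so s ≈ 0.2·0.8·(-0.842)²/(0.065−0.2)² = 6.2.
At s = 6.2: P(θ<0.065) ≈ 0.194. Adjusting to match 0.2 gives s ≈ 6.02.
So α = 0.2·6.02 ≈ 1.20, β = 0.8·6.02 ≈ 4.82.

α ≈ 1.20, β ≈ 4.82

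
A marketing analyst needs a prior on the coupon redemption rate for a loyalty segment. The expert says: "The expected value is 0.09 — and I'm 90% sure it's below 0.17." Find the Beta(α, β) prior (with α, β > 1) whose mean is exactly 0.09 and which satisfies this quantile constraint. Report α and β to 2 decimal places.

α ≈ 2.06, β ≈ 20.86

With mean 0.09 fixed, write α = 0.09s, β = 0.91s where s = α+β.
Need P(θ < 0.17) = 0.9 under Beta(0.09s, 0.91s). Normal approximation: (q−m)/√(m(1−m)/s) ≈ z_{0.9} = 1.28, so s ≈ 0.09·0.91·(1.28)²/(0.17−0.09)² = 21.0.
At s = 21.0: P(θ<0.17) ≈ 0.893. Adjusting to match 0.9 gives s ≈ 22.93.
So α = 0.09·22.93 ≈ 2.06, β = 0.91·22.93 ≈ 20.86.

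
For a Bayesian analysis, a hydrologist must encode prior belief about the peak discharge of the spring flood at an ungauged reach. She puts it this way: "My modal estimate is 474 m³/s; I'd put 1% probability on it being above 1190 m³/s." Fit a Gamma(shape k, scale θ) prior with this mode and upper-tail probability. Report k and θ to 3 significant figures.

k ≈ 6.53, θ ≈ 85.6

Gamma(k,θ) with k>1 has mode (k−1)θ, so θ = 474/(k−1).
Need P(X < 1190) = 0.99 with θ tied to k this way. Start at k = 2, θ = 474: P(X<1190) ≈ 0.715.
Too low — raise k to concentrate. Iterating converges to k ≈ 6.53.
Then θ = 474/(6.53−1) ≈ 85.6.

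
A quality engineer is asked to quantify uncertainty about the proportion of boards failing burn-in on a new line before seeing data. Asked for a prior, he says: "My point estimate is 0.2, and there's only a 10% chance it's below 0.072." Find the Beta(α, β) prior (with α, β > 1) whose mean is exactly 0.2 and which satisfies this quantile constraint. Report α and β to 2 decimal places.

α ≈ 2.48, β ≈ 9.94

With mean 0.2 fixed, write α = 0.2s, β = 0.8s where s = α+β.
Need P(θ < 0.072) = 0.1 under Beta(0.2s, 0.8s). Normal approximation: (q−m)/√(m(1−m)/s) ≈ z_{0.1} = -1.28, so s ≈ 0.2·0.8·(-1.28)²/(0.072−0.2)² = 16.0.
At s = 16.0: P(θ<0.072) ≈ 0.067. Adjusting to match 0.1 gives s ≈ 12.42.
So α = 0.2·12.42 ≈ 2.48, β = 0.8·12.42 ≈ 9.94.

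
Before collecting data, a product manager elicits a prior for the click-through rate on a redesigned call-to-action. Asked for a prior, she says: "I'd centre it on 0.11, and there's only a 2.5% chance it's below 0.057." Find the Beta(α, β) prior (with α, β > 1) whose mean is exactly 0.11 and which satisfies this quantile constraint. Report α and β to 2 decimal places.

α ≈ 11.11, β ≈ 89.85

With mean 0.11 fixed, write α = 0.11s, β = 0.89s where s = α+β.
Need P(θ < 0.057) = 0.025 under Beta(0.11s, 0.89s). Normal approximation: (q−m)/√(m(1−m)/s) ≈ z_{0.025} = -1.96, so s ≈ 0.11·0.89·(-1.96)²/(0.057−0.11)² = 133.9.
At s = 133.9: P(θ<0.057) ≈ 0.011. Adjusting to match 0.025 gives s ≈ 100.96.
So α = 0.11·100.96 ≈ 11.11, β = 0.89·100.96 ≈ 89.85.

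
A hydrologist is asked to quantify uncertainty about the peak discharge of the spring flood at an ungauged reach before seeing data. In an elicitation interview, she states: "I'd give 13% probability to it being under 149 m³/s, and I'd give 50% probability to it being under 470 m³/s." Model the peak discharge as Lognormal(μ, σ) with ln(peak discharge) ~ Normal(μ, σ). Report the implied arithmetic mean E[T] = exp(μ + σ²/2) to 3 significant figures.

E[T] ≈ 791 m³/s

If T ~ Lognormal(μ,σ) then ln T ~ Normal(μ,σ), so the p-quantile of ln T is μ + z_p·σ.
ln(149) = 5.004 and ln(470) = 6.153; z_{0.13} = -1.126, z_{0.5} = 0.
σ = (6.153 − 5.004)/(0 − (-1.126)) = 1.020.
μ = 5.004 − (-1.126)·1.020 = 6.153.
E[T] = exp(μ + σ²/2) = exp(6.153 + 0.5201) = 791 m³/s.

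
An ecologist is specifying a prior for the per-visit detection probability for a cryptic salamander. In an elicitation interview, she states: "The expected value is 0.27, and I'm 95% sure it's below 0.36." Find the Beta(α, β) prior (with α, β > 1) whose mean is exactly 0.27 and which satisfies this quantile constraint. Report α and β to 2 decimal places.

α ≈ 19.04, β ≈ 51.49

With mean 0.27 fixed, write α = 0.27s, β = 0.73s where s = α+β.
Need P(θ < 0.36) = 0.95 under Beta(0.27s, 0.73s). Normal approximation: (q−m)/√(m(1−m)/s) ≈ z_{0.95} = 1.64, so s ≈ 0.27·0.73·(1.64)²/(0.36−0.27)² = 65.8.
At s = 65.8: P(θ<0.36) ≈ 0.944. Adjusting to match 0.95 gives s ≈ 70.53.
So α = 0.27·70.53 ≈ 19.04, β = 0.73·70.53 ≈ 51.49.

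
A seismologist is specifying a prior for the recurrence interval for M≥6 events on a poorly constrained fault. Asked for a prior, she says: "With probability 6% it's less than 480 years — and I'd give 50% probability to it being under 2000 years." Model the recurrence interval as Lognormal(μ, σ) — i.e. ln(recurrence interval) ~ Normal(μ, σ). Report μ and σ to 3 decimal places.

μ ≈ 7.601, σ ≈ 0.918

If T ~ Lognormal(μ,σ) then ln T ~ Normal(μ,σ), so the p-quantile of ln T is μ + z_p·σ.
ln(480) = 6.174 and ln(2000) = 7.601; z_{0.06} = -1.555, z_{0.5} = 0.
σ = (7.601 − 6.174)/(0 − (-1.555)) = 0.918.
μ = 6.174 − (-1.555)·0.918 = 7.601.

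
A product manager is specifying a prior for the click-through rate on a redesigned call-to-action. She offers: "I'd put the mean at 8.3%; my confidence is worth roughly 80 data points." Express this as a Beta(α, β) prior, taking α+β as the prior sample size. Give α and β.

Under the effective-sample-size interpretation, Beta(α, β) has prior mean α/(α+β) and prior sample size α+β.
So α+β = 80 and α/(α+β) = 0.083, giving α = 0.083·80 = 6.64 and β = 80 − 6.64 = 73.36.

α = 6.64, β = 73.36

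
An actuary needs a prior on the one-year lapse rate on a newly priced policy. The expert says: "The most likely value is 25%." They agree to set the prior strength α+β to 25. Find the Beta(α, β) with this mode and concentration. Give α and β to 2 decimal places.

α = 6.75, β = 18.25

For α,β > 1 the Beta mode is (α−1)/(α+β−2). With α+β = 25, the mode is (α−1)/23.
Set (α−1)/23 = 0.25 → α = 1 + 0.25·23 = 6.75.
β = 25 − α = 18.25.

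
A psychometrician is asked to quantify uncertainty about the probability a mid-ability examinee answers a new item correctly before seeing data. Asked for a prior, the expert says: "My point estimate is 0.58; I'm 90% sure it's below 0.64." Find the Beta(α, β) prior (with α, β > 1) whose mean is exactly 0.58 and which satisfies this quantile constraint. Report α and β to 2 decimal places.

α ≈ 63.58, β ≈ 46.04

With mean 0.58 fixed, write α = 0.58s, β = 0.42s where s = α+β.
Need P(θ < 0.64) = 0.9 under Beta(0.58s, 0.42s). Normal approximation: (q−m)/√(m(1−m)/s) ≈ z_{0.9} = 1.28, so s ≈ 0.58·0.42·(1.28)²/(0.64−0.58)² = 111.1.
At s = 111.1: P(θ<0.64) ≈ 0.902. Adjusting to match 0.9 gives s ≈ 109.61.
So α = 0.58·109.61 ≈ 63.58, β = 0.42·109.61 ≈ 46.04.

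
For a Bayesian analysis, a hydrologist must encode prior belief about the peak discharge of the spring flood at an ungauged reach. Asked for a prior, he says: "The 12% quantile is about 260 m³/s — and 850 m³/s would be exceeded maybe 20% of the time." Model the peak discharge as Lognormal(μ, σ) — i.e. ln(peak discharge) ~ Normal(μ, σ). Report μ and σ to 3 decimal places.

μ ≈ 6.251, σ ≈ 0.587

If T ~ Lognormal(μ,σ) then ln T ~ Normal(μ,σ), so the p-quantile of ln T is μ + z_p·σ.
ln(260) = 5.561 and ln(850) = 6.745; z_{0.12} = -1.175, z_{0.8} = 0.8416.
σ = (6.745 − 5.561)/(0.8416 − (-1.175)) = 0.587.
μ = 5.561 − (-1.175)·0.587 = 6.251.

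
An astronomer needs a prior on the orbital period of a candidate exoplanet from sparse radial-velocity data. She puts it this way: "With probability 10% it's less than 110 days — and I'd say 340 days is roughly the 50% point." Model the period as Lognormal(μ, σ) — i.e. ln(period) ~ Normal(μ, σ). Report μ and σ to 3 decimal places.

μ ≈ 5.829, σ ≈ 0.881

If T ~ Lognormal(μ,σ) then ln T ~ Normal(μ,σ), so the p-quantile of ln T is μ + z_p·σ.
ln(110) = 4.7 and ln(340) = 5.829; z_{0.1} = -1.282, z_{0.5} = 0.
σ = (5.829 − 4.7)/(0 − (-1.282)) = 0.881.
μ = 4.7 − (-1.282)·0.881 = 5.829.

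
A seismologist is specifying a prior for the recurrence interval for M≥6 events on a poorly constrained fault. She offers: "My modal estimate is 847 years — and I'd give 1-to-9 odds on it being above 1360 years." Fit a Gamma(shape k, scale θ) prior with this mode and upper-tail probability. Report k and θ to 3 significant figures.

Gamma(k,θ) with k>1 has mode (k−1)θ, so θ = 847/(k−1).
Need P(X < 1360) = 0.9 with θ tied to k this way. Start at k = 2, θ = 847: P(X<1360) ≈ 0.477.
Too low — raise k to concentrate. Iterating converges to k ≈ 9.38.
Then θ = 847/(9.38−1) ≈ 101.

k ≈ 9.38, θ ≈ 101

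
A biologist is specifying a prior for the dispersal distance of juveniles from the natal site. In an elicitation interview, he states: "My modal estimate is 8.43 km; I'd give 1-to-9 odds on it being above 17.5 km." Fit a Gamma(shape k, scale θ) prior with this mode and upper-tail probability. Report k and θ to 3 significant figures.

k ≈ 4.6, θ ≈ 2.34

Gamma(k,θ) with k>1 has mode (k−1)θ, so θ = 8.43/(k−1).
Need P(X < 17.5) = 0.9 with θ tied to k this way. Start at k = 2, θ = 8.43: P(X<17.5) ≈ 0.614.
Too low — raise k to concentrate. Iterating converges to k ≈ 4.6.
Then θ = 8.43/(4.6−1) ≈ 2.34.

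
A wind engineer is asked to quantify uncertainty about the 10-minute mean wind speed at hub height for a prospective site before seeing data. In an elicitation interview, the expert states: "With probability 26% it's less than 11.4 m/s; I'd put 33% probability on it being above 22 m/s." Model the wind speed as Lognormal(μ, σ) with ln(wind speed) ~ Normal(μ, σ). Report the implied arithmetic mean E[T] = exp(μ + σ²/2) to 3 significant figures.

If T ~ Lognormal(μ,σ) then ln T ~ Normal(μ,σ), so the p-quantile of ln T is μ + z_p·σ.
ln(11.4) = 2.434 and ln(22) = 3.091; z_{0.26} = -0.6433, z_{0.67} = 0.4399.
σ = (3.091 − 2.434)/(0.4399 − (-0.6433)) = 0.607.
μ = 2.434 − (-0.6433)·0.607 = 2.824.
E[T] = exp(μ + σ²/2) = exp(2.824 + 0.1842) = 20.3 m/s.

E[T] ≈ 20.3 m/s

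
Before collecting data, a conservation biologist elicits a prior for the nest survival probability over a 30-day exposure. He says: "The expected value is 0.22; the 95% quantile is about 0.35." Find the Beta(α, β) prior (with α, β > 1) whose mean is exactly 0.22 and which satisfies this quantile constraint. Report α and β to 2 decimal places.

With mean 0.22 fixed, write α = 0.22s, β = 0.78s where s = α+β.
Need P(θ < 0.35) = 0.95 under Beta(0.22s, 0.78s). Normal approximation: (q−m)/√(m(1−m)/s) ≈ z_{0.95} = 1.64, so s ≈ 0.22·0.78·(1.64)²/(0.35−0.22)² = 27.5.
At s = 27.5: P(θ<0.35) ≈ 0.940. Adjusting to match 0.95 gives s ≈ 31.11.
So α = 0.22·31.11 ≈ 6.85, β = 0.78·31.11 ≈ 24.27.

α ≈ 6.85, β ≈ 24.27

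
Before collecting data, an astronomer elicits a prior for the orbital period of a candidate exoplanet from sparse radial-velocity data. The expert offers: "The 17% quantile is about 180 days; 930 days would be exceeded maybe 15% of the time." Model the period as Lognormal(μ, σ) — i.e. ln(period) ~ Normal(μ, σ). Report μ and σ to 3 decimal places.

If T ~ Lognormal(μ,σ) then ln T ~ Normal(μ,σ), so the p-quantile of ln T is μ + z_p·σ.
ln(180) = 5.193 and ln(930) = 6.835; z_{0.17} = -0.9542, z_{0.85} = 1.036.
σ = (6.835 − 5.193)/(1.036 − (-0.9542)) = 0.825.
μ = 5.193 − (-0.9542)·0.825 = 5.980.

μ ≈ 5.980, σ ≈ 0.825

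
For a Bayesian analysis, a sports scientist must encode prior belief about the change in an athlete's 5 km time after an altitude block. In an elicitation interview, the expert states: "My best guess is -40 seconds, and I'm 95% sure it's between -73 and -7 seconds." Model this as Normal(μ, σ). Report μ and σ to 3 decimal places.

A symmetric 95% interval runs μ ± z·σ with z = 1.96.
Half-width = 33, so σ = 33/1.96 = 16.837.
μ is the stated best guess, -40.000.

μ = -40.000, σ = 16.837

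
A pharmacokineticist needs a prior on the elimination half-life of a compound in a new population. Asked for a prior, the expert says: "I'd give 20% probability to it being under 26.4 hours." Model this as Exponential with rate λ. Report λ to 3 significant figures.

λ ≈ 0.00845

P(T < 26.4) = 1 − e^(−λ·26.4) = 0.2, so λ = −ln(1−0.2)/26.4 = −ln(0.8)/26.4 = 0.00845.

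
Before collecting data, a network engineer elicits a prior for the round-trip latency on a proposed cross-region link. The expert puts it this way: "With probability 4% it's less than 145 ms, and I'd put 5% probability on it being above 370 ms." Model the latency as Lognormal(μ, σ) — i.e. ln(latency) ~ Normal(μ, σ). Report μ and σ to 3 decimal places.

If T ~ Lognormal(μ,σ) then ln T ~ Normal(μ,σ), so the p-quantile of ln T is μ + z_p·σ.
ln(145) = 4.977 and ln(370) = 5.914; z_{0.04} = -1.751, z_{0.95} = 1.645.
σ = (5.914 − 4.977)/(1.645 − (-1.751)) = 0.276.
μ = 4.977 − (-1.751)·0.276 = 5.460.

μ ≈ 5.460, σ ≈ 0.276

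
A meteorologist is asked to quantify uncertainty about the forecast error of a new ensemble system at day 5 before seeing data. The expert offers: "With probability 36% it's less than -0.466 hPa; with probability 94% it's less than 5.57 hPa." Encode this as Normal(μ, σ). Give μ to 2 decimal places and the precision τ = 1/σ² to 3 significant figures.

μ = 0.66, τ = 0.1

The p-quantile of Normal(μ,σ) is μ + z_p·σ, with z_{0.36} = -0.3585 and z_{0.94} = 1.555.
Eliminate σ: μ = (z₂·x₁ − z₁·x₂)/(z₂ − z₁) = (1.555·-0.466 − (-0.3585)·5.57)/1.913 = 0.66.
Then σ = (x₂ − x₁)/(z₂ − z₁) = (5.57 − -0.466)/1.913 = 3.15.
Precision τ = 1/σ² = 1/3.155² = 0.1.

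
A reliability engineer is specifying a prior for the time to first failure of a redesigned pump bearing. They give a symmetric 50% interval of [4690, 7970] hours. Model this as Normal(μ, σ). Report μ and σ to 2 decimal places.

μ = 6330.00, σ = 2431.47

A symmetric 50% interval runs μ ± z·σ with z = 0.6745.
Half-width = 1640, so σ = 1640/0.6745 = 2431.47.
μ is the interval midpoint, 6330.00.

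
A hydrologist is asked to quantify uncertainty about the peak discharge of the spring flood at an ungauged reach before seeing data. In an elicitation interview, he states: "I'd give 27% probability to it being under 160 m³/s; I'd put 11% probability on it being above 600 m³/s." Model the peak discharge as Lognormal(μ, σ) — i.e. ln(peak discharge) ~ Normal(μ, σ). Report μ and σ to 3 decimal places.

μ ≈ 5.516, σ ≈ 0.719

If T ~ Lognormal(μ,σ) then ln T ~ Normal(μ,σ), so the p-quantile of ln T is μ + z_p·σ.
ln(160) = 5.075 and ln(600) = 6.397; z_{0.27} = -0.6128, z_{0.89} = 1.227.
σ = (6.397 − 5.075)/(1.227 − (-0.6128)) = 0.719.
μ = 5.075 − (-0.6128)·0.719 = 5.516.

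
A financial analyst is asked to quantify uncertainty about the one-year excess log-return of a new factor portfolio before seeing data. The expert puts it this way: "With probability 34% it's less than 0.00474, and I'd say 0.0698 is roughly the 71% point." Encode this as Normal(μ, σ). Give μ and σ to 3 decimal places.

The p-quantile of Normal(μ,σ) is μ + z_p·σ, with z_{0.34} = -0.4125 and z_{0.71} = 0.5534.
Eliminate σ: μ = (z₂·x₁ − z₁·x₂)/(z₂ − z₁) = (0.5534·0.00474 − (-0.4125)·0.0698)/0.9658 = 0.033.
Then σ = (x₂ − x₁)/(z₂ − z₁) = (0.0698 − 0.00474)/0.9658 = 0.067.

μ = 0.033, σ = 0.067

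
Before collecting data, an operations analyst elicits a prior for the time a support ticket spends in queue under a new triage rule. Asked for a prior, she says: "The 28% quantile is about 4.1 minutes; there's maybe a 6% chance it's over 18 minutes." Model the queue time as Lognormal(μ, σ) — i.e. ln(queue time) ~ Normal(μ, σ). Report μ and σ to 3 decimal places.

μ ≈ 1.814, σ ≈ 0.692

If T ~ Lognormal(μ,σ) then ln T ~ Normal(μ,σ), so the p-quantile of ln T is μ + z_p·σ.
ln(4.1) = 1.411 and ln(18) = 2.89; z_{0.28} = -0.5828, z_{0.94} = 1.555.
σ = (2.89 − 1.411)/(1.555 − (-0.5828)) = 0.692.
μ = 1.411 − (-0.5828)·0.692 = 1.814.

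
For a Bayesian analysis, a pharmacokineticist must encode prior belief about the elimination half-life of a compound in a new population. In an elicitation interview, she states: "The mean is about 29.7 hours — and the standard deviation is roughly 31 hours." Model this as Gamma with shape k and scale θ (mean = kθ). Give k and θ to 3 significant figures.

k ≈ 0.918, θ ≈ 32.4

For Gamma(k, scale θ): mean = kθ, variance = kθ², so CV = 1/√k.
CV = SD/mean = 31/29.7 = 1.044, hence k = 1/CV² = 0.918.
Then θ = mean/k = 29.7/0.918 = 32.4.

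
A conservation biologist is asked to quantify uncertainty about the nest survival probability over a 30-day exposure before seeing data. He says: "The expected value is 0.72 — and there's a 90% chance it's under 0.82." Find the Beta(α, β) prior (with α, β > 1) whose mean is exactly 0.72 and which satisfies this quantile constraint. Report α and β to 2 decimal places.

With mean 0.72 fixed, write α = 0.72s, β = 0.28s where s = α+β.
Need P(θ < 0.82) = 0.9 under Beta(0.72s, 0.28s). Normal approximation: (q−m)/√(m(1−m)/s) ≈ z_{0.9} = 1.28, so s ≈ 0.72·0.28·(1.28)²/(0.82−0.72)² = 33.1.
At s = 33.1: P(θ<0.82) ≈ 0.910. Adjusting to match 0.9 gives s ≈ 30.43.
So α = 0.72·30.43 ≈ 21.91, β = 0.28·30.43 ≈ 8.52.

α ≈ 21.91, β ≈ 8.52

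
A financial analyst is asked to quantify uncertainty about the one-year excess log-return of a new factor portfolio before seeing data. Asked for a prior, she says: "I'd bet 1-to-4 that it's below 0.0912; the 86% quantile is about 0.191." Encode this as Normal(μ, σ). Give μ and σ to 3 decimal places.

μ = 0.135, σ = 0.052

For Normal(μ,σ), the p-quantile is μ + z_p·σ. Here z_{0.2} = -0.8416, z_{0.86} = 1.08.
So 0.0912 = μ − 0.8416σ and 0.191 = μ + 1.08σ.
Subtracting: σ = (0.191 − 0.0912)/(1.08 − (-0.8416)) = 0.052.
Then μ = 0.0912 − (-0.8416)·0.052 = 0.135.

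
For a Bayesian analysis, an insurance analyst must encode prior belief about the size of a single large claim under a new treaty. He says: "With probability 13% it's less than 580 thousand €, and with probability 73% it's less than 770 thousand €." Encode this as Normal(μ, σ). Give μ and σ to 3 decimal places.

The p-quantile of Normal(μ,σ) is μ + z_p·σ, with z_{0.13} = -1.126 and z_{0.73} = 0.6128.
Eliminate σ: μ = (z₂·x₁ − z₁·x₂)/(z₂ − z₁) = (0.6128·580 − (-1.126)·770)/1.739 = 703.053.
Then σ = (x₂ − x₁)/(z₂ − z₁) = (770 − 580)/1.739 = 109.245.

μ = 703.053, σ = 109.245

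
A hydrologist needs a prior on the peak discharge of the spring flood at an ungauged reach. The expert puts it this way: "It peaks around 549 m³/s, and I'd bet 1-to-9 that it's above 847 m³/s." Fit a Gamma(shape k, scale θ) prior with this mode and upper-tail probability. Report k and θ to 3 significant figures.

Gamma(k,θ) with k>1 has mode (k−1)θ, so θ = 549/(k−1).
Need P(X < 847) = 0.9 with θ tied to k this way. Start at k = 2, θ = 549: P(X<847) ≈ 0.456.
Too low — raise k to concentrate. Iterating converges to k ≈ 10.9.
Then θ = 549/(10.9−1) ≈ 55.2.

k ≈ 10.9, θ ≈ 55.2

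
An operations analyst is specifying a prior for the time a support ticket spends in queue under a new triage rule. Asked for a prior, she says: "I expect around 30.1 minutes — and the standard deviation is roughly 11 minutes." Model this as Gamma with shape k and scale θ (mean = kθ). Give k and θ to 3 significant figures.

k ≈ 7.49, θ ≈ 4.02

For Gamma(k, scale θ): mean = kθ, variance = kθ², so CV = 1/√k.
CV = SD/mean = 11/30.1 = 0.3654, hence k = 1/CV² = 7.49.
Then θ = mean/k = 30.1/7.49 = 4.02.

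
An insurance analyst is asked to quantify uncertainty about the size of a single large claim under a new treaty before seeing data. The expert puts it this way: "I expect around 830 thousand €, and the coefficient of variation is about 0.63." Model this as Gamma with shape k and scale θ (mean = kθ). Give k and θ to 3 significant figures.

For Gamma(k, scale θ): mean = kθ, variance = kθ², so CV = 1/√k.
CV = 0.63, hence k = 1/CV² = 2.52.
Then θ = mean/k = 830/2.52 = 329.

k ≈ 2.52, θ ≈ 329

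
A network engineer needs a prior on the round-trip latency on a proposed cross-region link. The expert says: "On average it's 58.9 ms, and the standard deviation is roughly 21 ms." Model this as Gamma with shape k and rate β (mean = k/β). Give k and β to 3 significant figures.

k ≈ 7.87, β ≈ 0.134

For Gamma(k, rate β): mean = k/β, variance = k/β², so CV = 1/√k.
CV = SD/mean = 21/58.9 = 0.3565, hence k = 1/CV² = 7.87.
Then β = k/mean = 7.87/58.9 = 0.134.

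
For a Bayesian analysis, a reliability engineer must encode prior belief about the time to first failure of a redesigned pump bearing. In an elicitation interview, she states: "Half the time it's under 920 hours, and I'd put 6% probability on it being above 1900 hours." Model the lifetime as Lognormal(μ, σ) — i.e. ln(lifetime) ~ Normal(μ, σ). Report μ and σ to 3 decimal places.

μ ≈ 6.824, σ ≈ 0.466

If T ~ Lognormal(μ,σ) then ln T ~ Normal(μ,σ), so the p-quantile of ln T is μ + z_p·σ.
ln(920) = 6.824 and ln(1900) = 7.55; z_{0.5} = 0, z_{0.94} = 1.555.
σ = (7.55 − 6.824)/(1.555 − (0)) = 0.466.
μ = 6.824 − (0)·0.466 = 6.824.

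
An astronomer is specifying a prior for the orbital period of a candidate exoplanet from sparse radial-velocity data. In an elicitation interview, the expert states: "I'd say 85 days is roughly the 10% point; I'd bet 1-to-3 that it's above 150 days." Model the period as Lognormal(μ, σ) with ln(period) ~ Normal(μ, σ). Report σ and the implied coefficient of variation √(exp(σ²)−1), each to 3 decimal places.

If T ~ Lognormal(μ,σ) then ln T ~ Normal(μ,σ), so the p-quantile of ln T is μ + z_p·σ.
ln(85) = 4.443 and ln(150) = 5.011; z_{0.1} = -1.282, z_{0.75} = 0.6745.
σ = (5.011 − 4.443)/(0.6745 − (-1.282)) = 0.290.
μ = 4.443 − (-1.282)·0.290 = 4.815.
CV = √(exp(σ²)−1) = √(exp(0.0843)−1) = 0.297.

σ ≈ 0.290, CV ≈ 0.297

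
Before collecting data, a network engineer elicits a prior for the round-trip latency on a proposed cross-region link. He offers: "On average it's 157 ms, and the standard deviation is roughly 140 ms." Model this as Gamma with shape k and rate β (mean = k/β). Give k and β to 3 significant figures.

k ≈ 1.26, β ≈ 0.00801

For Gamma(k, rate β): mean = k/β, variance = k/β², so CV = 1/√k.
CV = SD/mean = 140/157 = 0.8917, hence k = 1/CV² = 1.26.
Then β = k/mean = 1.26/157 = 0.00801.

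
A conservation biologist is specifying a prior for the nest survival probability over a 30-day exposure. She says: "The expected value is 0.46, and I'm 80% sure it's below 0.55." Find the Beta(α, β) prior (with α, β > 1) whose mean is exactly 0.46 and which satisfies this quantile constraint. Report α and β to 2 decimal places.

With mean 0.46 fixed, write α = 0.46s, β = 0.54s where s = α+β.
Need P(θ < 0.55) = 0.8 under Beta(0.46s, 0.54s). Normal approximation: (q−m)/√(m(1−m)/s) ≈ z_{0.8} = 0.842, so s ≈ 0.46·0.54·(0.842)²/(0.55−0.46)² = 21.7.
At s = 21.7: P(θ<0.55) ≈ 0.800. Adjusting to match 0.8 gives s ≈ 21.69.
So α = 0.46·21.69 ≈ 9.98, β = 0.54·21.69 ≈ 11.71.

α ≈ 9.98, β ≈ 11.71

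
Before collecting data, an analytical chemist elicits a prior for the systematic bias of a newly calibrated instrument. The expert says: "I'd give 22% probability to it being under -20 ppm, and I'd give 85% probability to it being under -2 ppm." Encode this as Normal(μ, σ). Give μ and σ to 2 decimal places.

μ = -12.31, σ = 9.95

For Normal(μ,σ), the p-quantile is μ + z_p·σ. Here z_{0.22} = -0.7722, z_{0.85} = 1.036.
So -20 = μ − 0.7722σ and -2 = μ + 1.036σ.
Subtracting: σ = (-2 − -20)/(1.036 − (-0.7722)) = 9.95.
Then μ = -20 − (-0.7722)·9.95 = -12.31.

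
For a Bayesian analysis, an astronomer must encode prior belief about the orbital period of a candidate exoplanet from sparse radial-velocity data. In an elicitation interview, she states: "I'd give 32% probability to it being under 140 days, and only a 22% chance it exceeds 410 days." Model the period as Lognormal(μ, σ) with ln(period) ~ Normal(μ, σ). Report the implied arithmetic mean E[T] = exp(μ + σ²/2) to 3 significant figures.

E[T] ≈ 306 days

If T ~ Lognormal(μ,σ) then ln T ~ Normal(μ,σ), so the p-quantile of ln T is μ + z_p·σ.
ln(140) = 4.942 and ln(410) = 6.016; z_{0.32} = -0.4677, z_{0.78} = 0.7722.
σ = (6.016 − 4.942)/(0.7722 − (-0.4677)) = 0.867.
μ = 4.942 − (-0.4677)·0.867 = 5.347.
E[T] = exp(μ + σ²/2) = exp(5.347 + 0.3755) = 306 days.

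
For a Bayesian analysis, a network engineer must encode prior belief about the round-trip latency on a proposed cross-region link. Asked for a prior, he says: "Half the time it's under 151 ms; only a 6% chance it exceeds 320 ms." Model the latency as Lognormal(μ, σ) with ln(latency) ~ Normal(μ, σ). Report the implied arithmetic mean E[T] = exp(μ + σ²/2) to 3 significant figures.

If T ~ Lognormal(μ,σ) then ln T ~ Normal(μ,σ), so the p-quantile of ln T is μ + z_p·σ.
ln(151) = 5.017 and ln(320) = 5.768; z_{0.5} = 0, z_{0.94} = 1.555.
σ = (5.768 − 5.017)/(1.555 − (0)) = 0.483.
μ = 5.017 − (0)·0.483 = 5.017.
E[T] = exp(μ + σ²/2) = exp(5.017 + 0.1167) = 170 ms.

E[T] ≈ 170 ms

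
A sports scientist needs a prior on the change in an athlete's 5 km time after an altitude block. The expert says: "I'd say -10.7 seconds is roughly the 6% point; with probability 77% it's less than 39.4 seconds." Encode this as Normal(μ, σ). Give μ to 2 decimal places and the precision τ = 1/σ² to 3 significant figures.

μ = 23.26, τ = 0.0021

The p-quantile of Normal(μ,σ) is μ + z_p·σ, with z_{0.06} = -1.555 and z_{0.77} = 0.7388.
Eliminate σ: μ = (z₂·x₁ − z₁·x₂)/(z₂ − z₁) = (0.7388·-10.7 − (-1.555)·39.4)/2.294 = 23.26.
Then σ = (x₂ − x₁)/(z₂ − z₁) = (39.4 − -10.7)/2.294 = 21.84.
Precision τ = 1/σ² = 1/21.84² = 0.0021.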